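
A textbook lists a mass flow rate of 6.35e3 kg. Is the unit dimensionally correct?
No

mass flow rate has SI base units: kg / s
kg does NOT reduce to kg / s; a valid unit for mass flow rate would be e.g. kg/s.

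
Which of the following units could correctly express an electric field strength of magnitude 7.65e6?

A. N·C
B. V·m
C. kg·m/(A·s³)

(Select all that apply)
C

electric field strength has SI base units: kg * m / (A * s^3)

Checking each option against kg * m / (A * s^3):
  A. N·C: ✗ does not match
  B. V·m: ✗ does not match
  C. kg·m/(A·s³): ✓ matches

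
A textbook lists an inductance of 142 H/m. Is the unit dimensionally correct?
No

inductance has SI base units: kg * m^2 / (A^2 * s^2)
H/m does NOT reduce to kg * m^2 / (A^2 * s^2); a valid unit for inductance would be e.g. H.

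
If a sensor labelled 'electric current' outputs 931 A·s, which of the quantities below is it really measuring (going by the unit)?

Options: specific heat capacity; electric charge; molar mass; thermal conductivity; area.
electric charge

electric current should have units dimensionally equivalent to A (e.g. A).
The given unit 'A·s' reduces to A * s. Of the listed options, that is the dimensionality of electric charge.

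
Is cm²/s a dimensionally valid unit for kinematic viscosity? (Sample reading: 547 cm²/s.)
Yes

kinematic viscosity has SI base units: m^2 / s
cm²/s reduces to the same SI base units, so it is a valid unit for kinematic viscosity.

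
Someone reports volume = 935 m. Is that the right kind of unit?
No

volume has SI base units: m^3
m does NOT reduce to m^3; a valid unit for volume would be e.g. m³.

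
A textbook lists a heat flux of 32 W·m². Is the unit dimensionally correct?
No

heat flux has SI base units: kg / s^3
W·m² does NOT reduce to kg / s^3; a valid unit for heat flux would be e.g. W/m².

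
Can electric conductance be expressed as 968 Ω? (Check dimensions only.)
No

electric conductance has SI base units: A^2 * s^3 / (kg * m^2)
Ω does NOT reduce to A^2 * s^3 / (kg * m^2); a valid unit for electric conductance would be e.g. S.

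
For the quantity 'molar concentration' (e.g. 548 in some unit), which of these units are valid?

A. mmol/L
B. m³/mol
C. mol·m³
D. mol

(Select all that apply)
A

molar concentration has SI base units: mol / m^3

Checking each option against mol / m^3:
  A. mmol/L: ✓ matches
  B. m³/mol: ✗ does not match
  C. mol·m³: ✗ does not match
  D. mol: ✗ does not match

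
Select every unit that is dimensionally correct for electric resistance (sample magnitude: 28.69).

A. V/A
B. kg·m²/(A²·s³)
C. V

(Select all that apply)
A, B

electric resistance has SI base units: kg * m^2 / (A^2 * s^3)

Checking each option against kg * m^2 / (A^2 * s^3):
  A. V/A: ✓ matches
  B. kg·m²/(A²·s³): ✓ matches
  C. V: ✗ does not match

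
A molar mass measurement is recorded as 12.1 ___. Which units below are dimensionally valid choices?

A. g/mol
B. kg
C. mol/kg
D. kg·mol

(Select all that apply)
A

molar mass has SI base units: kg / mol

Checking each option against kg / mol:
  A. g/mol: ✓ matches
  B. kg: ✗ does not match
  C. mol/kg: ✗ does not match
  D. kg·mol: ✗ does not match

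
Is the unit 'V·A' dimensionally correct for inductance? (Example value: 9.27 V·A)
No

inductance has SI base units: kg * m^2 / (A^2 * s^2)
V·A does NOT reduce to kg * m^2 / (A^2 * s^2); a valid unit for inductance would be e.g. H.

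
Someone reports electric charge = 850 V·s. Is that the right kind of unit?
No

electric charge has SI base units: A * s
V·s does NOT reduce to A * s; a valid unit for electric charge would be e.g. C.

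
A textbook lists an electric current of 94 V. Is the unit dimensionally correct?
No

electric current has SI base units: A
V does NOT reduce to A; a valid unit for electric current would be e.g. A.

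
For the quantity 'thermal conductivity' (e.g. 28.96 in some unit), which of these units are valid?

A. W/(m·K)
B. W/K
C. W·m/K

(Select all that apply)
A

thermal conductivity has SI base units: kg * m / (s^3 * K)

Checking each option against kg * m / (s^3 * K):
  A. W/(m·K): ✓ matches
  B. W/K: ✗ does not match
  C. W·m/K: ✗ does not match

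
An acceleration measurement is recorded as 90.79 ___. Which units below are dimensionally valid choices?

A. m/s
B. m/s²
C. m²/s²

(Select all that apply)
B

acceleration has SI base units: m / s^2

Checking each option against m / s^2:
  A. m/s: ✗ does not match
  B. m/s²: ✓ matches
  C. m²/s²: ✗ does not match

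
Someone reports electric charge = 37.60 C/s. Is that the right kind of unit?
No

electric charge has SI base units: A * s
C/s does NOT reduce to A * s; a valid unit for electric charge would be e.g. C.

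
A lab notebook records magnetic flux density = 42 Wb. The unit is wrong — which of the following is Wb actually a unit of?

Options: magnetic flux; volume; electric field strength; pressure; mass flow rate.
magnetic flux

magnetic flux density should have units dimensionally equivalent to kg / (A * s^2) (e.g. T).
The given unit 'Wb' reduces to kg * m^2 / (A * s^2). Of the listed options, that is the dimensionality of magnetic flux.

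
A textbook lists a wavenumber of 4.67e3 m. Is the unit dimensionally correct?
No

wavenumber has SI base units: 1 / m
m does NOT reduce to 1 / m; a valid unit for wavenumber would be e.g. 1/m.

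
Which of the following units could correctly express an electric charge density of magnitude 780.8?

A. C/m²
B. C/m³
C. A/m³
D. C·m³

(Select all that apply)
B

electric charge density has SI base units: A * s / m^3

Checking each option against A * s / m^3:
  A. C/m²: ✗ does not match
  B. C/m³: ✓ matches
  C. A/m³: ✗ does not match
  D. C·m³: ✗ does not match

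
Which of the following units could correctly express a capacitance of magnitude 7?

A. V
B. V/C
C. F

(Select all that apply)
C

capacitance has SI base units: A^2 * s^4 / (kg * m^2)

Checking each option against A^2 * s^4 / (kg * m^2):
  A. V: ✗ does not match
  B. V/C: ✗ does not match
  C. F: ✓ matches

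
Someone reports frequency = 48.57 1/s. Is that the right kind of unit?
Yes

frequency has SI base units: 1 / s
1/s reduces to the same SI base units, so it is a valid unit for frequency.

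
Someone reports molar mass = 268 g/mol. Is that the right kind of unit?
Yes

molar mass has SI base units: kg / mol
g/mol reduces to the same SI base units, so it is a valid unit for molar mass.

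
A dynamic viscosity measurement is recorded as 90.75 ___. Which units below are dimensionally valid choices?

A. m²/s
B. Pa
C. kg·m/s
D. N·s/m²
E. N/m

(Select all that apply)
D

dynamic viscosity has SI base units: kg / (m * s)

Checking each option against kg / (m * s):
  A. m²/s: ✗ does not match
  B. Pa: ✗ does not match
  C. kg·m/s: ✗ does not match
  D. N·s/m²: ✓ matches
  E. N/m: ✗ does not match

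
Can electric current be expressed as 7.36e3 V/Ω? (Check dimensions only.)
Yes

electric current has SI base units: A
V/Ω reduces to the same SI base units, so it is a valid unit for electric current.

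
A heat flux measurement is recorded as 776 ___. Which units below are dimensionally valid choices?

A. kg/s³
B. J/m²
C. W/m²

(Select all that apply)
A, C

heat flux has SI base units: kg / s^3

Checking each option against kg / s^3:
  A. kg/s³: ✓ matches
  B. J/m²: ✗ does not match
  C. W/m²: ✓ matches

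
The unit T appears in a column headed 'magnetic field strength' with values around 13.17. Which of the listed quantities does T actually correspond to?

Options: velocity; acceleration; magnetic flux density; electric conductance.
magnetic flux density

magnetic field strength should have units dimensionally equivalent to A / m (e.g. A/m).
The given unit 'T' reduces to kg / (A * s^2). Of the listed options, that is the dimensionality of magnetic flux density.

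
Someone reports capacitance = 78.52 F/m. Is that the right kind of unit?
No

capacitance has SI base units: A^2 * s^4 / (kg * m^2)
F/m does NOT reduce to A^2 * s^4 / (kg * m^2); a valid unit for capacitance would be e.g. F.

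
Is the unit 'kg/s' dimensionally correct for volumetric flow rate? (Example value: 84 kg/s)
No

volumetric flow rate has SI base units: m^3 / s
kg/s does NOT reduce to m^3 / s; a valid unit for volumetric flow rate would be e.g. m³/s.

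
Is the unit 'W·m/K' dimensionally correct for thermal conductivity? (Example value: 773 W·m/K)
No

thermal conductivity has SI base units: kg * m / (s^3 * K)
W·m/K does NOT reduce to kg * m / (s^3 * K); a valid unit for thermal conductivity would be e.g. W/(m·K).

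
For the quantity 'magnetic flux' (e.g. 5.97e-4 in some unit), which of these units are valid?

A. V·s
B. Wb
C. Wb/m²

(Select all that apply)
A, B

magnetic flux has SI base units: kg * m^2 / (A * s^2)

Checking each option against kg * m^2 / (A * s^2):
  A. V·s: ✓ matches
  B. Wb: ✓ matches
  C. Wb/m²: ✗ does not match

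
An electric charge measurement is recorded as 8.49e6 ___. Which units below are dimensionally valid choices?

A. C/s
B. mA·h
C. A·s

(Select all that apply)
B, C

electric charge has SI base units: A * s

Checking each option against A * s:
  A. C/s: ✗ does not match
  B. mA·h: ✓ matches
  C. A·s: ✓ matches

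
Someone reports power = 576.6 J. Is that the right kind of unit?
No

power has SI base units: kg * m^2 / s^3
J does NOT reduce to kg * m^2 / s^3; a valid unit for power would be e.g. W.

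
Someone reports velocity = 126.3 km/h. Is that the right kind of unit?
Yes

velocity has SI base units: m / s
km/h reduces to the same SI base units, so it is a valid unit for velocity.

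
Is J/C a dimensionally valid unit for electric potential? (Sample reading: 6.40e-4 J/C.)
Yes

electric potential has SI base units: kg * m^2 / (A * s^3)
J/C reduces to the same SI base units, so it is a valid unit for electric potential.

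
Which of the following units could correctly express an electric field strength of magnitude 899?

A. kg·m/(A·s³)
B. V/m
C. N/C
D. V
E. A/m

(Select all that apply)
A, B, C

electric field strength has SI base units: kg * m / (A * s^3)

Checking each option against kg * m / (A * s^3):
  A. kg·m/(A·s³): ✓ matches
  B. V/m: ✓ matches
  C. N/C: ✓ matches
  D. V: ✗ does not match
  E. A/m: ✗ does not match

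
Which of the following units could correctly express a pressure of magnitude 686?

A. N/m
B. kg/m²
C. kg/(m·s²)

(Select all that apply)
C

pressure has SI base units: kg / (m * s^2)

Checking each option against kg / (m * s^2):
  A. N/m: ✗ does not match
  B. kg/m²: ✗ does not match
  C. kg/(m·s²): ✓ matches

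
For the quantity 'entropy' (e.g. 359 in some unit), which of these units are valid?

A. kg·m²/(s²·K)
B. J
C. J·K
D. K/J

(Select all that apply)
A

entropy has SI base units: kg * m^2 / (s^2 * K)

Checking each option against kg * m^2 / (s^2 * K):
  A. kg·m²/(s²·K): ✓ matches
  B. J: ✗ does not match
  C. J·K: ✗ does not match
  D. K/J: ✗ does not match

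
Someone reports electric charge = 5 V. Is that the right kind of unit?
No

electric charge has SI base units: A * s
V does NOT reduce to A * s; a valid unit for electric charge would be e.g. C.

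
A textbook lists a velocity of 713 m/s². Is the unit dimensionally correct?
No

velocity has SI base units: m / s
m/s² does NOT reduce to m / s; a valid unit for velocity would be e.g. m/s.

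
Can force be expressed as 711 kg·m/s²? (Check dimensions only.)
Yes

force has SI base units: kg * m / s^2
kg·m/s² reduces to the same SI base units, so it is a valid unit for force.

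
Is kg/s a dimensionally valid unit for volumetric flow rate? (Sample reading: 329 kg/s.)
No

volumetric flow rate has SI base units: m^3 / s
kg/s does NOT reduce to m^3 / s; a valid unit for volumetric flow rate would be e.g. m³/s.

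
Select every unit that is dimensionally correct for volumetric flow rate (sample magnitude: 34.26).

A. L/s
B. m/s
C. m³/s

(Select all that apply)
A, C

volumetric flow rate has SI base units: m^3 / s

Checking each option against m^3 / s:
  A. L/s: ✓ matches
  B. m/s: ✗ does not match
  C. m³/s: ✓ matches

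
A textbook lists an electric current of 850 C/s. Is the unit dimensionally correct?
Yes

electric current has SI base units: A
C/s reduces to the same SI base units, so it is a valid unit for electric current.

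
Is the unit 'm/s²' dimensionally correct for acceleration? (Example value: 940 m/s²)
Yes

acceleration has SI base units: m / s^2
m/s² reduces to the same SI base units, so it is a valid unit for acceleration.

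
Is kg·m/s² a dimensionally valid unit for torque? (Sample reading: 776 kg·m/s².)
No

torque has SI base units: kg * m^2 / s^2
kg·m/s² does NOT reduce to kg * m^2 / s^2; a valid unit for torque would be e.g. N·m.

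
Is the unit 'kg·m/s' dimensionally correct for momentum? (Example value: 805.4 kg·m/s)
Yes

momentum has SI base units: kg * m / s
kg·m/s reduces to the same SI base units, so it is a valid unit for momentum.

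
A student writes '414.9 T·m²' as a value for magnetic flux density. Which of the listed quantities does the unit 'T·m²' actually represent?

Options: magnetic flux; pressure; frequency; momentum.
magnetic flux

magnetic flux density should have units dimensionally equivalent to kg / (A * s^2) (e.g. T).
The given unit 'T·m²' reduces to kg * m^2 / (A * s^2). Of the listed options, that is the dimensionality of magnetic flux.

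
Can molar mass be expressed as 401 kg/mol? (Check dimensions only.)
Yes

molar mass has SI base units: kg / mol
kg/mol reduces to the same SI base units, so it is a valid unit for molar mass.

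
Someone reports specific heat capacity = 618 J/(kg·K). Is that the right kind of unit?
Yes

specific heat capacity has SI base units: m^2 / (s^2 * K)
J/(kg·K) reduces to the same SI base units, so it is a valid unit for specific heat capacity.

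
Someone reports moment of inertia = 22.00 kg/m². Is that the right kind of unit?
No

moment of inertia has SI base units: kg * m^2
kg/m² does NOT reduce to kg * m^2; a valid unit for moment of inertia would be e.g. kg·m².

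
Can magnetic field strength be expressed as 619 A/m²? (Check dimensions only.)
No

magnetic field strength has SI base units: A / m
A/m² does NOT reduce to A / m; a valid unit for magnetic field strength would be e.g. A/m.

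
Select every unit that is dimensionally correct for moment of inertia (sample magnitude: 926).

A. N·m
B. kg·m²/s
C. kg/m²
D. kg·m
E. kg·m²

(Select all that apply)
E

moment of inertia has SI base units: kg * m^2

Checking each option against kg * m^2:
  A. N·m: ✗ does not match
  B. kg·m²/s: ✗ does not match
  C. kg/m²: ✗ does not match
  D. kg·m: ✗ does not match
  E. kg·m²: ✓ matches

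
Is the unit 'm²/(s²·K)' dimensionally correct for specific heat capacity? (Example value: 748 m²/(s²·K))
Yes

specific heat capacity has SI base units: m^2 / (s^2 * K)
m²/(s²·K) reduces to the same SI base units, so it is a valid unit for specific heat capacity.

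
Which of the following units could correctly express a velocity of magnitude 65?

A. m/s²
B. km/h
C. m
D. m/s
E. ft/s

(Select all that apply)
B, D, E

velocity has SI base units: m / s

Checking each option against m / s:
  A. m/s²: ✗ does not match
  B. km/h: ✓ matches
  C. m: ✗ does not match
  D. m/s: ✓ matches
  E. ft/s: ✓ matches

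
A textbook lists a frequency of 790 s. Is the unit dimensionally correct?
No

frequency has SI base units: 1 / s
s does NOT reduce to 1 / s; a valid unit for frequency would be e.g. Hz.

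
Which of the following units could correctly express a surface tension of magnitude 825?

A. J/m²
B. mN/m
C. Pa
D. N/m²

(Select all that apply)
A, B

surface tension has SI base units: kg / s^2

Checking each option against kg / s^2:
  A. J/m²: ✓ matches
  B. mN/m: ✓ matches
  C. Pa: ✗ does not match
  D. N/m²: ✗ does not match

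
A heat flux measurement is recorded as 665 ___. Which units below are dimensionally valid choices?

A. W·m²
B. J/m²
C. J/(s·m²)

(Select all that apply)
C

heat flux has SI base units: kg / s^3

Checking each option against kg / s^3:
  A. W·m²: ✗ does not match
  B. J/m²: ✗ does not match
  C. J/(s·m²): ✓ matches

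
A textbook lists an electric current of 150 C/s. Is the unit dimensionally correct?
Yes

electric current has SI base units: A
C/s reduces to the same SI base units, so it is a valid unit for electric current.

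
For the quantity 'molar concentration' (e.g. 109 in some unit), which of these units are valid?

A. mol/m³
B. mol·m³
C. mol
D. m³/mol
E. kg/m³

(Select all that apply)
A

molar concentration has SI base units: mol / m^3

Checking each option against mol / m^3:
  A. mol/m³: ✓ matches
  B. mol·m³: ✗ does not match
  C. mol: ✗ does not match
  D. m³/mol: ✗ does not match
  E. kg/m³: ✗ does not match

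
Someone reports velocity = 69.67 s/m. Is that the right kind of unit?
No

velocity has SI base units: m / s
s/m does NOT reduce to m / s; a valid unit for velocity would be e.g. m/s.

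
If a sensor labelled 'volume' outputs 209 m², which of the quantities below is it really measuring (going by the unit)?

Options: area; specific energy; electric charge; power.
area

volume should have units dimensionally equivalent to m^3 (e.g. m³).
The given unit 'm²' reduces to m^2. Of the listed options, that is the dimensionality of area.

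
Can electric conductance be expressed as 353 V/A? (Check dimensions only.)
No

electric conductance has SI base units: A^2 * s^3 / (kg * m^2)
V/A does NOT reduce to A^2 * s^3 / (kg * m^2); a valid unit for electric conductance would be e.g. S.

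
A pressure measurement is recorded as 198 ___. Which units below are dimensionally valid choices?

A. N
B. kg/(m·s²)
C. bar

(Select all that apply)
B, C

pressure has SI base units: kg / (m * s^2)

Checking each option against kg / (m * s^2):
  A. N: ✗ does not match
  B. kg/(m·s²): ✓ matches
  C. bar: ✓ matches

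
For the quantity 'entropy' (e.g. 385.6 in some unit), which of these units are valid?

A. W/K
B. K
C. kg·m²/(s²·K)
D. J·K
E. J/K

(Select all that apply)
C, E

entropy has SI base units: kg * m^2 / (s^2 * K)

Checking each option against kg * m^2 / (s^2 * K):
  A. W/K: ✗ does not match
  B. K: ✗ does not match
  C. kg·m²/(s²·K): ✓ matches
  D. J·K: ✗ does not match
  E. J/K: ✓ matches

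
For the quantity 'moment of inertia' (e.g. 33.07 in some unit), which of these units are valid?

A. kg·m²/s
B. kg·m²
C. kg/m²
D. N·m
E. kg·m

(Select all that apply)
B

moment of inertia has SI base units: kg * m^2

Checking each option against kg * m^2:
  A. kg·m²/s: ✗ does not match
  B. kg·m²: ✓ matches
  C. kg/m²: ✗ does not match
  D. N·m: ✗ does not match
  E. kg·m: ✗ does not match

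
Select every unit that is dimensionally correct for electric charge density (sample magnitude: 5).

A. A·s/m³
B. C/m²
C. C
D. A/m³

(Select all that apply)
A

electric charge density has SI base units: A * s / m^3

Checking each option against A * s / m^3:
  A. A·s/m³: ✓ matches
  B. C/m²: ✗ does not match
  C. C: ✗ does not match
  D. A/m³: ✗ does not match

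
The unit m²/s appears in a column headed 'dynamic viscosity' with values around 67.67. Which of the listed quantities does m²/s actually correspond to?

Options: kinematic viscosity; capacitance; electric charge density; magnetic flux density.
kinematic viscosity

dynamic viscosity should have units dimensionally equivalent to kg / (m * s) (e.g. Pa·s).
The given unit 'm²/s' reduces to m^2 / s. Of the listed options, that is the dimensionality of kinematic viscosity.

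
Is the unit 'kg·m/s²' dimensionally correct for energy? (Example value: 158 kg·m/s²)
No

energy has SI base units: kg * m^2 / s^2
kg·m/s² does NOT reduce to kg * m^2 / s^2; a valid unit for energy would be e.g. J.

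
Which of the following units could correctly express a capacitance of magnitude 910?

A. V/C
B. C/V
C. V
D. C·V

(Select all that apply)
B

capacitance has SI base units: A^2 * s^4 / (kg * m^2)

Checking each option against A^2 * s^4 / (kg * m^2):
  A. V/C: ✗ does not match
  B. C/V: ✓ matches
  C. V: ✗ does not match
  D. C·V: ✗ does not match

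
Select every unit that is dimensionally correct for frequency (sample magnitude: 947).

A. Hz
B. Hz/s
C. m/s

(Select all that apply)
A

frequency has SI base units: 1 / s

Checking each option against 1 / s:
  A. Hz: ✓ matches
  B. Hz/s: ✗ does not match
  C. m/s: ✗ does not match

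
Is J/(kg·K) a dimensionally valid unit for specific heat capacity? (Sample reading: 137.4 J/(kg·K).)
Yes

specific heat capacity has SI base units: m^2 / (s^2 * K)
J/(kg·K) reduces to the same SI base units, so it is a valid unit for specific heat capacity.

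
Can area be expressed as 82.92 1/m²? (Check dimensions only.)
No

area has SI base units: m^2
1/m² does NOT reduce to m^2; a valid unit for area would be e.g. m².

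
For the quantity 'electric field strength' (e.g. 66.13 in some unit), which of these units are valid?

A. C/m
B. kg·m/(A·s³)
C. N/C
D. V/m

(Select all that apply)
B, C, D

electric field strength has SI base units: kg * m / (A * s^3)

Checking each option against kg * m / (A * s^3):
  A. C/m: ✗ does not match
  B. kg·m/(A·s³): ✓ matches
  C. N/C: ✓ matches
  D. V/m: ✓ matches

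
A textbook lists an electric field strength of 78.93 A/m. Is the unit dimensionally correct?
No

electric field strength has SI base units: kg * m / (A * s^3)
A/m does NOT reduce to kg * m / (A * s^3); a valid unit for electric field strength would be e.g. V/m.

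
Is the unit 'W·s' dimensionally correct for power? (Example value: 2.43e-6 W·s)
No

power has SI base units: kg * m^2 / s^3
W·s does NOT reduce to kg * m^2 / s^3; a valid unit for power would be e.g. W.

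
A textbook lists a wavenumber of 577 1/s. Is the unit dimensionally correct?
No

wavenumber has SI base units: 1 / m
1/s does NOT reduce to 1 / m; a valid unit for wavenumber would be e.g. 1/m.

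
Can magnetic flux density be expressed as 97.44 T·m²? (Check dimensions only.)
No

magnetic flux density has SI base units: kg / (A * s^2)
T·m² does NOT reduce to kg / (A * s^2); a valid unit for magnetic flux density would be e.g. T.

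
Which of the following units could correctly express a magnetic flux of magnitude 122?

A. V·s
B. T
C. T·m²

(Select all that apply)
A, C

magnetic flux has SI base units: kg * m^2 / (A * s^2)

Checking each option against kg * m^2 / (A * s^2):
  A. V·s: ✓ matches
  B. T: ✗ does not match
  C. T·m²: ✓ matches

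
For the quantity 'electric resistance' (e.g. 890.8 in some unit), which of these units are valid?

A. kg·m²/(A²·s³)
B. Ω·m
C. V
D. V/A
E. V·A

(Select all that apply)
A, D

electric resistance has SI base units: kg * m^2 / (A^2 * s^3)

Checking each option against kg * m^2 / (A^2 * s^3):
  A. kg·m²/(A²·s³): ✓ matches
  B. Ω·m: ✗ does not match
  C. V: ✗ does not match
  D. V/A: ✓ matches
  E. V·A: ✗ does not match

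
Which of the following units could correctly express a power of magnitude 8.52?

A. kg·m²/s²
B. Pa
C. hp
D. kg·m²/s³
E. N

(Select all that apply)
C, D

power has SI base units: kg * m^2 / s^3

Checking each option against kg * m^2 / s^3:
  A. kg·m²/s²: ✗ does not match
  B. Pa: ✗ does not match
  C. hp: ✓ matches
  D. kg·m²/s³: ✓ matches
  E. N: ✗ does not match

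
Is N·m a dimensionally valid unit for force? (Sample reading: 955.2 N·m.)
No

force has SI base units: kg * m / s^2
N·m does NOT reduce to kg * m / s^2; a valid unit for force would be e.g. N.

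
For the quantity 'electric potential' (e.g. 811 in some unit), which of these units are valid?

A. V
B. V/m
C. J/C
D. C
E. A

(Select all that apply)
A, C

electric potential has SI base units: kg * m^2 / (A * s^3)

Checking each option against kg * m^2 / (A * s^3):
  A. V: ✓ matches
  B. V/m: ✗ does not match
  C. J/C: ✓ matches
  D. C: ✗ does not match
  E. A: ✗ does not match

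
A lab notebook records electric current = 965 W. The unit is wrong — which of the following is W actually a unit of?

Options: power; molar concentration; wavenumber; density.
power

electric current should have units dimensionally equivalent to A (e.g. A).
The given unit 'W' reduces to kg * m^2 / s^3. Of the listed options, that is the dimensionality of power.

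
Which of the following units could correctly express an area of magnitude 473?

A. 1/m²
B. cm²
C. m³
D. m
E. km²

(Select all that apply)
B, E

area has SI base units: m^2

Checking each option against m^2:
  A. 1/m²: ✗ does not match
  B. cm²: ✓ matches
  C. m³: ✗ does not match
  D. m: ✗ does not match
  E. km²: ✓ matches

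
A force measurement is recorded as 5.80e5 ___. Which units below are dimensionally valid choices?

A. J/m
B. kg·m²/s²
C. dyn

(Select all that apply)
A, C

force has SI base units: kg * m / s^2

Checking each option against kg * m / s^2:
  A. J/m: ✓ matches
  B. kg·m²/s²: ✗ does not match
  C. dyn: ✓ matches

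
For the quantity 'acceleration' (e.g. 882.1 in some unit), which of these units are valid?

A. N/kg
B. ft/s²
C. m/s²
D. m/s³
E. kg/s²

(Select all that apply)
A, B, C

acceleration has SI base units: m / s^2

Checking each option against m / s^2:
  A. N/kg: ✓ matches
  B. ft/s²: ✓ matches
  C. m/s²: ✓ matches
  D. m/s³: ✗ does not match
  E. kg/s²: ✗ does not match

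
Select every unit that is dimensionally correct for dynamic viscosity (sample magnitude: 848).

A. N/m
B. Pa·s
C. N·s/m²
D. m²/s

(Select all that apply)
B, C

dynamic viscosity has SI base units: kg / (m * s)

Checking each option against kg / (m * s):
  A. N/m: ✗ does not match
  B. Pa·s: ✓ matches
  C. N·s/m²: ✓ matches
  D. m²/s: ✗ does not match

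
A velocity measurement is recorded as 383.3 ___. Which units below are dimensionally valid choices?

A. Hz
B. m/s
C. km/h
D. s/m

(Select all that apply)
B, C

velocity has SI base units: m / s

Checking each option against m / s:
  A. Hz: ✗ does not match
  B. m/s: ✓ matches
  C. km/h: ✓ matches
  D. s/m: ✗ does not match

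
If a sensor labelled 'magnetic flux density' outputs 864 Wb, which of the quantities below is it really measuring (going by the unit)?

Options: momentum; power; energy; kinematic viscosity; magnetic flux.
magnetic flux

magnetic flux density should have units dimensionally equivalent to kg / (A * s^2) (e.g. T).
The given unit 'Wb' reduces to kg * m^2 / (A * s^2). Of the listed options, that is the dimensionality of magnetic flux.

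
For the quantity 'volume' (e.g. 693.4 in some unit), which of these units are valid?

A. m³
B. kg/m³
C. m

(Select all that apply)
A

volume has SI base units: m^3

Checking each option against m^3:
  A. m³: ✓ matches
  B. kg/m³: ✗ does not match
  C. m: ✗ does not match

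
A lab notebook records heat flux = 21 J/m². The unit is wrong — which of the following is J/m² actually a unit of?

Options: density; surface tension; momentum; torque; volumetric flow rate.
surface tension

heat flux should have units dimensionally equivalent to kg / s^3 (e.g. W/m²).
The given unit 'J/m²' reduces to kg / s^2. Of the listed options, that is the dimensionality of surface tension.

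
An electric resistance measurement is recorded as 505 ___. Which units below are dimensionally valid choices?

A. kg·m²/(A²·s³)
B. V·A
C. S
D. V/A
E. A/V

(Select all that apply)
A, D

electric resistance has SI base units: kg * m^2 / (A^2 * s^3)

Checking each option against kg * m^2 / (A^2 * s^3):
  A. kg·m²/(A²·s³): ✓ matches
  B. V·A: ✗ does not match
  C. S: ✗ does not match
  D. V/A: ✓ matches
  E. A/V: ✗ does not match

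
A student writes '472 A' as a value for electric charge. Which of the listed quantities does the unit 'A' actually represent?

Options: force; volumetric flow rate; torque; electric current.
electric current

electric charge should have units dimensionally equivalent to A * s (e.g. C).
The given unit 'A' reduces to A. Of the listed options, that is the dimensionality of electric current.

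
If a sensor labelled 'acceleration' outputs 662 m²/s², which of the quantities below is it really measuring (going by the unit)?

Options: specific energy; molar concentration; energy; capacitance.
specific energy

acceleration should have units dimensionally equivalent to m / s^2 (e.g. m/s²).
The given unit 'm²/s²' reduces to m^2 / s^2. Of the listed options, that is the dimensionality of specific energy.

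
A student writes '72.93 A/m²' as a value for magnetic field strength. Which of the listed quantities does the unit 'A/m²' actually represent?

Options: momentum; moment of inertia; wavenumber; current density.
current density

magnetic field strength should have units dimensionally equivalent to A / m (e.g. A/m).
The given unit 'A/m²' reduces to A / m^2. Of the listed options, that is the dimensionality of current density.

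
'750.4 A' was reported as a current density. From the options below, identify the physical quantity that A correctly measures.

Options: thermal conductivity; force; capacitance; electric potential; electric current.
electric current

current density should have units dimensionally equivalent to A / m^2 (e.g. A/m²).
The given unit 'A' reduces to A. Of the listed options, that is the dimensionality of electric current.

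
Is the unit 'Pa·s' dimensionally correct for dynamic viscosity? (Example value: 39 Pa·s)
Yes

dynamic viscosity has SI base units: kg / (m * s)
Pa·s reduces to the same SI base units, so it is a valid unit for dynamic viscosity.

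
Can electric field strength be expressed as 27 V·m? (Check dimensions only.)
No

electric field strength has SI base units: kg * m / (A * s^3)
V·m does NOT reduce to kg * m / (A * s^3); a valid unit for electric field strength would be e.g. V/m.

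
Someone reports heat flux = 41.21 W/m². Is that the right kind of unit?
Yes

heat flux has SI base units: kg / s^3
W/m² reduces to the same SI base units, so it is a valid unit for heat flux.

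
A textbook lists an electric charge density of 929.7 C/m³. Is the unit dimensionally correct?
Yes

electric charge density has SI base units: A * s / m^3
C/m³ reduces to the same SI base units, so it is a valid unit for electric charge density.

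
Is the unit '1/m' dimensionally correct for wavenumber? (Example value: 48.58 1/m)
Yes

wavenumber has SI base units: 1 / m
1/m reduces to the same SI base units, so it is a valid unit for wavenumber.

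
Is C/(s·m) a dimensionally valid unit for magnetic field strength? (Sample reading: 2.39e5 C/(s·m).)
Yes

magnetic field strength has SI base units: A / m
C/(s·m) reduces to the same SI base units, so it is a valid unit for magnetic field strength.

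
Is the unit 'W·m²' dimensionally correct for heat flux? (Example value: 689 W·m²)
No

heat flux has SI base units: kg / s^3
W·m² does NOT reduce to kg / s^3; a valid unit for heat flux would be e.g. W/m².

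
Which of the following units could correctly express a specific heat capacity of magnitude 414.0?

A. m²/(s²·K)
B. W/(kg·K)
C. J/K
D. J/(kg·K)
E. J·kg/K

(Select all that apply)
A, D

specific heat capacity has SI base units: m^2 / (s^2 * K)

Checking each option against m^2 / (s^2 * K):
  A. m²/(s²·K): ✓ matches
  B. W/(kg·K): ✗ does not match
  C. J/K: ✗ does not match
  D. J/(kg·K): ✓ matches
  E. J·kg/K: ✗ does not match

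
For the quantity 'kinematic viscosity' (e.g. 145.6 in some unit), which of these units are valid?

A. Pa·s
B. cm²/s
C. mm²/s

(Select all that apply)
B, C

kinematic viscosity has SI base units: m^2 / s

Checking each option against m^2 / s:
  A. Pa·s: ✗ does not match
  B. cm²/s: ✓ matches
  C. mm²/s: ✓ matches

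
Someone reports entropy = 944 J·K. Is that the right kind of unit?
No

entropy has SI base units: kg * m^2 / (s^2 * K)
J·K does NOT reduce to kg * m^2 / (s^2 * K); a valid unit for entropy would be e.g. J/K.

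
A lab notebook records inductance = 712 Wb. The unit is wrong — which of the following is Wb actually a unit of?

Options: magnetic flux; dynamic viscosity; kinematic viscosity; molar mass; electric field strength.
magnetic flux

inductance should have units dimensionally equivalent to kg * m^2 / (A^2 * s^2) (e.g. H).
The given unit 'Wb' reduces to kg * m^2 / (A * s^2). Of the listed options, that is the dimensionality of magnetic flux.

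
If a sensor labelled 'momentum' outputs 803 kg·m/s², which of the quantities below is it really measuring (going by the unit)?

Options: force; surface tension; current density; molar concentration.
force

momentum should have units dimensionally equivalent to kg * m / s (e.g. kg·m/s).
The given unit 'kg·m/s²' reduces to kg * m / s^2. Of the listed options, that is the dimensionality of force.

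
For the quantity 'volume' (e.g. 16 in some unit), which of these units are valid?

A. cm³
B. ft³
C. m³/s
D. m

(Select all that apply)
A, B

volume has SI base units: m^3

Checking each option against m^3:
  A. cm³: ✓ matches
  B. ft³: ✓ matches
  C. m³/s: ✗ does not match
  D. m: ✗ does not match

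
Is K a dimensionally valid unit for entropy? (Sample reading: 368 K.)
No

entropy has SI base units: kg * m^2 / (s^2 * K)
K does NOT reduce to kg * m^2 / (s^2 * K); a valid unit for entropy would be e.g. J/K.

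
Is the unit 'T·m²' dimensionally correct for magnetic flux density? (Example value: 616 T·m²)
No

magnetic flux density has SI base units: kg / (A * s^2)
T·m² does NOT reduce to kg / (A * s^2); a valid unit for magnetic flux density would be e.g. T.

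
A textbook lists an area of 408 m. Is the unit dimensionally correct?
No

area has SI base units: m^2
m does NOT reduce to m^2; a valid unit for area would be e.g. m².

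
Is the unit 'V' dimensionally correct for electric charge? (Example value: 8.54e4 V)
No

electric charge has SI base units: A * s
V does NOT reduce to A * s; a valid unit for electric charge would be e.g. C.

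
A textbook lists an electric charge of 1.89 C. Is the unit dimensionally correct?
Yes

electric charge has SI base units: A * s
C reduces to the same SI base units, so it is a valid unit for electric charge.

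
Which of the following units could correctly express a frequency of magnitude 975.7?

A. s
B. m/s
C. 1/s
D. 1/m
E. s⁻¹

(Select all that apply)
C, E

frequency has SI base units: 1 / s

Checking each option against 1 / s:
  A. s: ✗ does not match
  B. m/s: ✗ does not match
  C. 1/s: ✓ matches
  D. 1/m: ✗ does not match
  E. s⁻¹: ✓ matches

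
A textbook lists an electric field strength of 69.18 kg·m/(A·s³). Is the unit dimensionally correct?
Yes

electric field strength has SI base units: kg * m / (A * s^3)
kg·m/(A·s³) reduces to the same SI base units, so it is a valid unit for electric field strength.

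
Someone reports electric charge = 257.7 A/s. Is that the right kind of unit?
No

electric charge has SI base units: A * s
A/s does NOT reduce to A * s; a valid unit for electric charge would be e.g. C.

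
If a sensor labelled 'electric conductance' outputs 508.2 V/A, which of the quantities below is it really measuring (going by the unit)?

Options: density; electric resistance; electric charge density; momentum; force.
electric resistance

electric conductance should have units dimensionally equivalent to A^2 * s^3 / (kg * m^2) (e.g. S).
The given unit 'V/A' reduces to kg * m^2 / (A^2 * s^3). Of the listed options, that is the dimensionality of electric resistance.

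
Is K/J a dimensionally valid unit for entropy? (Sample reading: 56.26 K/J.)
No

entropy has SI base units: kg * m^2 / (s^2 * K)
K/J does NOT reduce to kg * m^2 / (s^2 * K); a valid unit for entropy would be e.g. J/K.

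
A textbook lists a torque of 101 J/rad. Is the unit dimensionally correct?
Yes

torque has SI base units: kg * m^2 / s^2
J/rad reduces to the same SI base units, so it is a valid unit for torque.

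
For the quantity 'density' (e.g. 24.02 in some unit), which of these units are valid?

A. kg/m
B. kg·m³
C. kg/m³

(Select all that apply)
C

density has SI base units: kg / m^3

Checking each option against kg / m^3:
  A. kg/m: ✗ does not match
  B. kg·m³: ✗ does not match
  C. kg/m³: ✓ matches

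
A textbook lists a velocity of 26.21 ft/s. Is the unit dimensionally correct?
Yes

velocity has SI base units: m / s
ft/s reduces to the same SI base units, so it is a valid unit for velocity.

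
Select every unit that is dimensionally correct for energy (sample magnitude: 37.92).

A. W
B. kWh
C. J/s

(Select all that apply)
B

energy has SI base units: kg * m^2 / s^2

Checking each option against kg * m^2 / s^2:
  A. W: ✗ does not match
  B. kWh: ✓ matches
  C. J/s: ✗ does not match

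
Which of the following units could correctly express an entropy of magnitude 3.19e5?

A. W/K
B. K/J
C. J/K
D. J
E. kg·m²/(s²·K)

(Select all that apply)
C, E

entropy has SI base units: kg * m^2 / (s^2 * K)

Checking each option against kg * m^2 / (s^2 * K):
  A. W/K: ✗ does not match
  B. K/J: ✗ does not match
  C. J/K: ✓ matches
  D. J: ✗ does not match
  E. kg·m²/(s²·K): ✓ matches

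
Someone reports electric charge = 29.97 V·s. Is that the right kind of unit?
No

electric charge has SI base units: A * s
V·s does NOT reduce to A * s; a valid unit for electric charge would be e.g. C.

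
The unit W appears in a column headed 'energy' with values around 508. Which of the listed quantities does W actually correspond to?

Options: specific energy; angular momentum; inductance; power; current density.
power

energy should have units dimensionally equivalent to kg * m^2 / s^2 (e.g. J).
The given unit 'W' reduces to kg * m^2 / s^3. Of the listed options, that is the dimensionality of power.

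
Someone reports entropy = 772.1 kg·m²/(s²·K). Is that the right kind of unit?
Yes

entropy has SI base units: kg * m^2 / (s^2 * K)
kg·m²/(s²·K) reduces to the same SI base units, so it is a valid unit for entropy.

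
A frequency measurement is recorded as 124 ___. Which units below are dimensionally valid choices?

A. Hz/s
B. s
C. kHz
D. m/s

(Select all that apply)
C

frequency has SI base units: 1 / s

Checking each option against 1 / s:
  A. Hz/s: ✗ does not match
  B. s: ✗ does not match
  C. kHz: ✓ matches
  D. m/s: ✗ does not match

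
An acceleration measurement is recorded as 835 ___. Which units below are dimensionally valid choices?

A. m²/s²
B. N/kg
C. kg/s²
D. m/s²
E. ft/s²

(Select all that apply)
B, D, E

acceleration has SI base units: m / s^2

Checking each option against m / s^2:
  A. m²/s²: ✗ does not match
  B. N/kg: ✓ matches
  C. kg/s²: ✗ does not match
  D. m/s²: ✓ matches
  E. ft/s²: ✓ matches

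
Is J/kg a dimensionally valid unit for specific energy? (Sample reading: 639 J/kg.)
Yes

specific energy has SI base units: m^2 / s^2
J/kg reduces to the same SI base units, so it is a valid unit for specific energy.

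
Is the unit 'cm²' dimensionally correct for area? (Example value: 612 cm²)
Yes

area has SI base units: m^2
cm² reduces to the same SI base units, so it is a valid unit for area.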